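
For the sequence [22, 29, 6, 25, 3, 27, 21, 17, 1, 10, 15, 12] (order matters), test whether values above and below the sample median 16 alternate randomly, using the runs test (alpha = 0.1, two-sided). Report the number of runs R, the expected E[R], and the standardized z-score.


Step 1: Compute median = 16; label A = above, B = below.
Labels in order: AABABAAABBBB  (n_A = 6, n_B = 6)
Step 2: Count runs R = 6.
Step 3: Under H0 (random ordering), E[R] = 2*n_A*n_B/(n_A+n_B) + 1 = 2*6*6/12 + 1 = 7.0000.
        Var[R] = 2*n_A*n_B*(2*n_A*n_B - n_A - n_B) / ((n_A+n_B)^2 * (n_A+n_B-1)) = 4320/1584 = 2.7273.
        SD[R] = 1.6514.
Step 4: Continuity-corrected z = (R + 0.5 - E[R]) / SD[R] = (6 + 0.5 - 7.0000) / 1.6514 = -0.3028.
Step 5: Two-sided p-value via normal approximation = 2*(1 - Phi(|z|)) = 0.762069.
Step 6: alpha = 0.1. fail to reject H0.

R = 6, z = -0.3028, p = 0.762069, fail to reject H0.


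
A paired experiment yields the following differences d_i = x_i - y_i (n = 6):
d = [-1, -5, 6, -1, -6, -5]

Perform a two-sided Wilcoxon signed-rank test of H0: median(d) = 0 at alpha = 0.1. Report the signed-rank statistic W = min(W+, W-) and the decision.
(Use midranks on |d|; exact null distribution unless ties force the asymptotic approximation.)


Step 1: Drop any zero differences (none here) and take |d_i|.
|d| = [1, 5, 6, 1, 6, 5]
Step 2: Midrank |d_i| (ties get averaged ranks).
ranks: |1|->1.5, |5|->3.5, |6|->5.5, |1|->1.5, |6|->5.5, |5|->3.5
Step 3: Attach original signs; sum ranks with positive sign and with negative sign.
W+ = 5.5 = 5.5
W- = 1.5 + 3.5 + 1.5 + 5.5 + 3.5 = 15.5
(Check: W+ + W- = 21 should equal n(n+1)/2 = 21.)
Step 4: Test statistic W = min(W+, W-) = 5.5.
Step 5: Ties in |d|, so use the tie-corrected normal approximation.
        E[W] = n(n+1)/4 = 6*7/4 = 10.5.
        Tie groups: |d|=1 (t=2), |d|=5 (t=2), |d|=6 (t=2); sum(t^3 - t) = 18.
        Var[W] = n(n+1)(2n+1)/24 - sum(t^3-t)/48 = 546/24 - 18/48 = 22.375.
        z = (W - E[W]) / sqrt(Var[W]) = (5.5 - 10.5) / 4.7302 = -1.0570.
        Two-sided p = 2*Phi(z) = 0.290497.
Step 6: alpha = 0.1. fail to reject H0.

W+ = 5.5, W- = 15.5, W = min = 5.5, p = 0.290497, fail to reject H0.


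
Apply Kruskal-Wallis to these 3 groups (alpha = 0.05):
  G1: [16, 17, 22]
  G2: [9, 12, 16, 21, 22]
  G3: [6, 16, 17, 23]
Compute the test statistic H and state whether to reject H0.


Step 1: Combine all N = 12 observations and assign midranks.
sorted (value, group, rank): (6,G3,1), (9,G2,2), (12,G2,3), (16,G1,5), (16,G2,5), (16,G3,5), (17,G1,7.5), (17,G3,7.5), (21,G2,9), (22,G1,10.5), (22,G2,10.5), (23,G3,12)
Step 2: Sum ranks within each group.
R_1 = 23 (n_1 = 3)
R_2 = 29.5 (n_2 = 5)
R_3 = 25.5 (n_3 = 4)
Step 3: H = 12/(N(N+1)) * sum(R_i^2/n_i) - 3(N+1)
     = 12/(12*13) * (23^2/3 + 29.5^2/5 + 25.5^2/4) - 3*13
     = 0.076923 * 512.946 - 39
     = 0.457372.
Step 4: Ties present; correction factor C = 1 - 36/(12^3 - 12) = 0.979021. Corrected H = 0.457372 / 0.979021 = 0.467173.
Step 5: Under H0, H ~ chi^2(2); p-value = 0.791689.
Step 6: alpha = 0.05. fail to reject H0.

H = 0.4672, df = 2, p = 0.791689, fail to reject H0.


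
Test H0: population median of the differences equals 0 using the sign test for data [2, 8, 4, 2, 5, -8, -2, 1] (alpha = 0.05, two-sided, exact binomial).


Step 1: Discard zero differences. Original n = 8; n_eff = number of nonzero differences = 8.
Nonzero differences (with sign): +2, +8, +4, +2, +5, -8, -2, +1
Step 2: Count signs: positive = 6, negative = 2.
Step 3: Under H0: P(positive) = 0.5, so the number of positives S ~ Bin(8, 0.5).
Step 4: Two-sided exact p-value = sum of Bin(8,0.5) probabilities at or below the observed probability = 0.289062.
Step 5: alpha = 0.05. fail to reject H0.

n_eff = 8, pos = 6, neg = 2, p = 0.289062, fail to reject H0.


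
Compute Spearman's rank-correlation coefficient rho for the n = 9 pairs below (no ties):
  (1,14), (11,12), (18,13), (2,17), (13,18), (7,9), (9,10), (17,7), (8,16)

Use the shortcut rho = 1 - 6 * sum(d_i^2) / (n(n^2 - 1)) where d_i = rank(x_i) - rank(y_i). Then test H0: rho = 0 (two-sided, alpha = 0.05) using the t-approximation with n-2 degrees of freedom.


Step 1: Rank x and y separately (midranks; no ties here).
rank(x): 1->1, 11->6, 18->9, 2->2, 13->7, 7->3, 9->5, 17->8, 8->4
rank(y): 14->6, 12->4, 13->5, 17->8, 18->9, 9->2, 10->3, 7->1, 16->7
Step 2: d_i = R_x(i) - R_y(i); compute d_i^2.
  (1-6)^2=25, (6-4)^2=4, (9-5)^2=16, (2-8)^2=36, (7-9)^2=4, (3-2)^2=1, (5-3)^2=4, (8-1)^2=49, (4-7)^2=9
sum(d^2) = 148.
Step 3: rho = 1 - 6*148 / (9*(9^2 - 1)) = 1 - 888/720 = -0.233333.
Step 4: Under H0, t = rho * sqrt((n-2)/(1-rho^2)) = -0.6349 ~ t(7).
Step 5: Two-sided p-value from the t-distribution with 7 df = 0.545699.
Step 6: alpha = 0.05. fail to reject H0.

rho = -0.2333, p = 0.545699, fail to reject H0 at alpha = 0.05.


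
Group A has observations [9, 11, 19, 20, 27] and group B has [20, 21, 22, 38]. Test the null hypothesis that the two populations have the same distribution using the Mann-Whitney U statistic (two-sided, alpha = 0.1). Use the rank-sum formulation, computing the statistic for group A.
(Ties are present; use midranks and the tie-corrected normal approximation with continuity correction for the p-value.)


Step 1: Combine and sort all 9 observations; assign midranks.
sorted (value, group): (9,X), (11,X), (19,X), (20,X), (20,Y), (21,Y), (22,Y), (27,X), (38,Y)
ranks: 9->1, 11->2, 19->3, 20->4.5, 20->4.5, 21->6, 22->7, 27->8, 38->9
Step 2: Rank sum for X: R1 = 1 + 2 + 3 + 4.5 + 8 = 18.5.
Step 3: U_X = R1 - n1(n1+1)/2 = 18.5 - 5*6/2 = 18.5 - 15 = 3.5.
       U_Y = n1*n2 - U_X = 20 - 3.5 = 16.5.
Step 4: Ties are present, so use the tie-corrected normal approximation (with continuity correction) for the p-value.
Step 5: p-value = 0.139983; compare to alpha = 0.1. fail to reject H0.

U_X = 3.5, p = 0.139983, fail to reject H0 at alpha = 0.1.


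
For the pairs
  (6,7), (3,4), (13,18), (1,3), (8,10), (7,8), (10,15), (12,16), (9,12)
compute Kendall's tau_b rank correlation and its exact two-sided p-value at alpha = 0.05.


Step 1: Enumerate the 36 unordered pairs (i,j) with i<j and classify each by sign(x_j-x_i) * sign(y_j-y_i).
  (1,2):dx=-3,dy=-3->C; (1,3):dx=+7,dy=+11->C; (1,4):dx=-5,dy=-4->C; (1,5):dx=+2,dy=+3->C
  (1,6):dx=+1,dy=+1->C; (1,7):dx=+4,dy=+8->C; (1,8):dx=+6,dy=+9->C; (1,9):dx=+3,dy=+5->C
  (2,3):dx=+10,dy=+14->C; (2,4):dx=-2,dy=-1->C; (2,5):dx=+5,dy=+6->C; (2,6):dx=+4,dy=+4->C
  (2,7):dx=+7,dy=+11->C; (2,8):dx=+9,dy=+12->C; (2,9):dx=+6,dy=+8->C; (3,4):dx=-12,dy=-15->C
  (3,5):dx=-5,dy=-8->C; (3,6):dx=-6,dy=-10->C; (3,7):dx=-3,dy=-3->C; (3,8):dx=-1,dy=-2->C
  (3,9):dx=-4,dy=-6->C; (4,5):dx=+7,dy=+7->C; (4,6):dx=+6,dy=+5->C; (4,7):dx=+9,dy=+12->C
  (4,8):dx=+11,dy=+13->C; (4,9):dx=+8,dy=+9->C; (5,6):dx=-1,dy=-2->C; (5,7):dx=+2,dy=+5->C
  (5,8):dx=+4,dy=+6->C; (5,9):dx=+1,dy=+2->C; (6,7):dx=+3,dy=+7->C; (6,8):dx=+5,dy=+8->C
  (6,9):dx=+2,dy=+4->C; (7,8):dx=+2,dy=+1->C; (7,9):dx=-1,dy=-3->C; (8,9):dx=-3,dy=-4->C
Step 2: C = 36, D = 0, total pairs = 36.
Step 3: tau = (C - D)/(n(n-1)/2) = (36 - 0)/36 = 1.000000.
Step 4: Exact two-sided p-value (enumerate n! = 362880 permutations of y under H0): p = 0.000006.
Step 5: alpha = 0.05. reject H0.

tau_b = 1.0000 (C=36, D=0), p = 0.000006, reject H0.


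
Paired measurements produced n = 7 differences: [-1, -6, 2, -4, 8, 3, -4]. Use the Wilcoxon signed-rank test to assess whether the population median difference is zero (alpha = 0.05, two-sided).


Step 1: Drop any zero differences (none here) and take |d_i|.
|d| = [1, 6, 2, 4, 8, 3, 4]
Step 2: Midrank |d_i| (ties get averaged ranks).
ranks: |1|->1, |6|->6, |2|->2, |4|->4.5, |8|->7, |3|->3, |4|->4.5
Step 3: Attach original signs; sum ranks with positive sign and with negative sign.
W+ = 2 + 7 + 3 = 12
W- = 1 + 6 + 4.5 + 4.5 = 16
(Check: W+ + W- = 28 should equal n(n+1)/2 = 28.)
Step 4: Test statistic W = min(W+, W-) = 12.
Step 5: Ties in |d|, so use the tie-corrected normal approximation.
        E[W] = n(n+1)/4 = 7*8/4 = 14.
        Tie groups: |d|=4 (t=2); sum(t^3 - t) = 6.
        Var[W] = n(n+1)(2n+1)/24 - sum(t^3-t)/48 = 840/24 - 6/48 = 34.875.
        z = (W - E[W]) / sqrt(Var[W]) = (12 - 14) / 5.9055 = -0.3387.
        Two-sided p = 2*Phi(z) = 0.734861.
Step 6: alpha = 0.05. fail to reject H0.

W+ = 12, W- = 16, W = min = 12, p = 0.734861, fail to reject H0.


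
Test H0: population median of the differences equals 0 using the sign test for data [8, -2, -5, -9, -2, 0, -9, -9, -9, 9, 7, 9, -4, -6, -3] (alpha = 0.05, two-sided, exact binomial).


Step 1: Discard zero differences. Original n = 15; n_eff = number of nonzero differences = 14.
Nonzero differences (with sign): +8, -2, -5, -9, -2, -9, -9, -9, +9, +7, +9, -4, -6, -3
Step 2: Count signs: positive = 4, negative = 10.
Step 3: Under H0: P(positive) = 0.5, so the number of positives S ~ Bin(14, 0.5).
Step 4: Two-sided exact p-value = sum of Bin(14,0.5) probabilities at or below the observed probability = 0.179565.
Step 5: alpha = 0.05. fail to reject H0.

n_eff = 14, pos = 4, neg = 10, p = 0.179565, fail to reject H0.


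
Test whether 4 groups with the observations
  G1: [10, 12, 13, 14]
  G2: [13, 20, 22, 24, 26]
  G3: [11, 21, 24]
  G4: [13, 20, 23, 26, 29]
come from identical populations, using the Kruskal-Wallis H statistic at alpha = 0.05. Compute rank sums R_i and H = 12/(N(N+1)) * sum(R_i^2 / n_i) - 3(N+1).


Step 1: Combine all N = 17 observations and assign midranks.
sorted (value, group, rank): (10,G1,1), (11,G3,2), (12,G1,3), (13,G1,5), (13,G2,5), (13,G4,5), (14,G1,7), (20,G2,8.5), (20,G4,8.5), (21,G3,10), (22,G2,11), (23,G4,12), (24,G2,13.5), (24,G3,13.5), (26,G2,15.5), (26,G4,15.5), (29,G4,17)
Step 2: Sum ranks within each group.
R_1 = 16 (n_1 = 4)
R_2 = 53.5 (n_2 = 5)
R_3 = 25.5 (n_3 = 3)
R_4 = 58 (n_4 = 5)
Step 3: H = 12/(N(N+1)) * sum(R_i^2/n_i) - 3(N+1)
     = 12/(17*18) * (16^2/4 + 53.5^2/5 + 25.5^2/3 + 58^2/5) - 3*18
     = 0.039216 * 1526 - 54
     = 5.843137.
Step 4: Ties present; correction factor C = 1 - 42/(17^3 - 17) = 0.991422. Corrected H = 5.843137 / 0.991422 = 5.893696.
Step 5: Under H0, H ~ chi^2(3); p-value = 0.116898.
Step 6: alpha = 0.05. fail to reject H0.

H = 5.8937, df = 3, p = 0.116898, fail to reject H0.


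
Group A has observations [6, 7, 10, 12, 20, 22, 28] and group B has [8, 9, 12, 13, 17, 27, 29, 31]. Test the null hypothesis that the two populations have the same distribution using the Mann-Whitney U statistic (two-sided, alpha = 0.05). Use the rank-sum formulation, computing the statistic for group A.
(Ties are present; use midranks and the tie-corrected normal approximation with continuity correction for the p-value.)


Step 1: Combine and sort all 15 observations; assign midranks.
sorted (value, group): (6,X), (7,X), (8,Y), (9,Y), (10,X), (12,X), (12,Y), (13,Y), (17,Y), (20,X), (22,X), (27,Y), (28,X), (29,Y), (31,Y)
ranks: 6->1, 7->2, 8->3, 9->4, 10->5, 12->6.5, 12->6.5, 13->8, 17->9, 20->10, 22->11, 27->12, 28->13, 29->14, 31->15
Step 2: Rank sum for X: R1 = 1 + 2 + 5 + 6.5 + 10 + 11 + 13 = 48.5.
Step 3: U_X = R1 - n1(n1+1)/2 = 48.5 - 7*8/2 = 48.5 - 28 = 20.5.
       U_Y = n1*n2 - U_X = 56 - 20.5 = 35.5.
Step 4: Ties are present, so use the tie-corrected normal approximation (with continuity correction) for the p-value.
Step 5: p-value = 0.417471; compare to alpha = 0.05. fail to reject H0.

U_X = 20.5, p = 0.417471, fail to reject H0 at alpha = 0.05.


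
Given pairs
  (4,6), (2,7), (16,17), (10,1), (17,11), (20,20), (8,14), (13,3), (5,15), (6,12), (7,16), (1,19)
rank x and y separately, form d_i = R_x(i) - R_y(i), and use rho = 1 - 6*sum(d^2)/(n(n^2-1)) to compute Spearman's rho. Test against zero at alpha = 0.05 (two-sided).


Step 1: Rank x and y separately (midranks; no ties here).
rank(x): 4->3, 2->2, 16->10, 10->8, 17->11, 20->12, 8->7, 13->9, 5->4, 6->5, 7->6, 1->1
rank(y): 6->3, 7->4, 17->10, 1->1, 11->5, 20->12, 14->7, 3->2, 15->8, 12->6, 16->9, 19->11
Step 2: d_i = R_x(i) - R_y(i); compute d_i^2.
  (3-3)^2=0, (2-4)^2=4, (10-10)^2=0, (8-1)^2=49, (11-5)^2=36, (12-12)^2=0, (7-7)^2=0, (9-2)^2=49, (4-8)^2=16, (5-6)^2=1, (6-9)^2=9, (1-11)^2=100
sum(d^2) = 264.
Step 3: rho = 1 - 6*264 / (12*(12^2 - 1)) = 1 - 1584/1716 = 0.076923.
Step 4: Under H0, t = rho * sqrt((n-2)/(1-rho^2)) = 0.2440 ~ t(10).
Step 5: Two-sided p-value from the t-distribution with 10 df = 0.812183.
Step 6: alpha = 0.05. fail to reject H0.

rho = 0.0769, p = 0.812183, fail to reject H0 at alpha = 0.05.


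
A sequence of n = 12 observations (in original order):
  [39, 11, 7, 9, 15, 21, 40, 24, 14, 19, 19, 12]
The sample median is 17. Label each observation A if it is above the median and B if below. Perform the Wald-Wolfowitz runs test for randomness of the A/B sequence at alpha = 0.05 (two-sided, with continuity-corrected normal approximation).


Step 1: Compute median = 17; label A = above, B = below.
Labels in order: ABBBBAAABAAB  (n_A = 6, n_B = 6)
Step 2: Count runs R = 6.
Step 3: Under H0 (random ordering), E[R] = 2*n_A*n_B/(n_A+n_B) + 1 = 2*6*6/12 + 1 = 7.0000.
        Var[R] = 2*n_A*n_B*(2*n_A*n_B - n_A - n_B) / ((n_A+n_B)^2 * (n_A+n_B-1)) = 4320/1584 = 2.7273.
        SD[R] = 1.6514.
Step 4: Continuity-corrected z = (R + 0.5 - E[R]) / SD[R] = (6 + 0.5 - 7.0000) / 1.6514 = -0.3028.
Step 5: Two-sided p-value via normal approximation = 2*(1 - Phi(|z|)) = 0.762069.
Step 6: alpha = 0.05. fail to reject H0.

R = 6, z = -0.3028, p = 0.762069, fail to reject H0.


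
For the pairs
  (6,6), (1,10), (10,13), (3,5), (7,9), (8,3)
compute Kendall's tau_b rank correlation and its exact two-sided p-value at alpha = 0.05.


Step 1: Enumerate the 15 unordered pairs (i,j) with i<j and classify each by sign(x_j-x_i) * sign(y_j-y_i).
  (1,2):dx=-5,dy=+4->D; (1,3):dx=+4,dy=+7->C; (1,4):dx=-3,dy=-1->C; (1,5):dx=+1,dy=+3->C
  (1,6):dx=+2,dy=-3->D; (2,3):dx=+9,dy=+3->C; (2,4):dx=+2,dy=-5->D; (2,5):dx=+6,dy=-1->D
  (2,6):dx=+7,dy=-7->D; (3,4):dx=-7,dy=-8->C; (3,5):dx=-3,dy=-4->C; (3,6):dx=-2,dy=-10->C
  (4,5):dx=+4,dy=+4->C; (4,6):dx=+5,dy=-2->D; (5,6):dx=+1,dy=-6->D
Step 2: C = 8, D = 7, total pairs = 15.
Step 3: tau = (C - D)/(n(n-1)/2) = (8 - 7)/15 = 0.066667.
Step 4: Exact two-sided p-value (enumerate n! = 720 permutations of y under H0): p = 1.000000.
Step 5: alpha = 0.05. fail to reject H0.

tau_b = 0.0667 (C=8, D=7), p = 1.000000, fail to reject H0.


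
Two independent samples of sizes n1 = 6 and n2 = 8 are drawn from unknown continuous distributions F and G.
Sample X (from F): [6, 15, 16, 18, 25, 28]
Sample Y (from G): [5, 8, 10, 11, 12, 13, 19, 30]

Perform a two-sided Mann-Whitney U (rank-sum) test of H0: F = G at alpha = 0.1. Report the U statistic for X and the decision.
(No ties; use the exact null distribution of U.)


Step 1: Combine and sort all 14 observations; assign midranks.
sorted (value, group): (5,Y), (6,X), (8,Y), (10,Y), (11,Y), (12,Y), (13,Y), (15,X), (16,X), (18,X), (19,Y), (25,X), (28,X), (30,Y)
ranks: 5->1, 6->2, 8->3, 10->4, 11->5, 12->6, 13->7, 15->8, 16->9, 18->10, 19->11, 25->12, 28->13, 30->14
Step 2: Rank sum for X: R1 = 2 + 8 + 9 + 10 + 12 + 13 = 54.
Step 3: U_X = R1 - n1(n1+1)/2 = 54 - 6*7/2 = 54 - 21 = 33.
       U_Y = n1*n2 - U_X = 48 - 33 = 15.
Step 4: No ties, so the exact null distribution of U (based on enumerating the C(14,6) = 3003 equally likely rank assignments) gives the two-sided p-value.
Step 5: p-value = 0.282384; compare to alpha = 0.1. fail to reject H0.

U_X = 33, p = 0.282384, fail to reject H0 at alpha = 0.1.


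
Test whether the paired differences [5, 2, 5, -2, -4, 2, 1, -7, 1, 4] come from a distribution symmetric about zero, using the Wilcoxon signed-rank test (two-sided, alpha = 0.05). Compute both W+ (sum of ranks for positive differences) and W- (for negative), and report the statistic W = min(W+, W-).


Step 1: Drop any zero differences (none here) and take |d_i|.
|d| = [5, 2, 5, 2, 4, 2, 1, 7, 1, 4]
Step 2: Midrank |d_i| (ties get averaged ranks).
ranks: |5|->8.5, |2|->4, |5|->8.5, |2|->4, |4|->6.5, |2|->4, |1|->1.5, |7|->10, |1|->1.5, |4|->6.5
Step 3: Attach original signs; sum ranks with positive sign and with negative sign.
W+ = 8.5 + 4 + 8.5 + 4 + 1.5 + 1.5 + 6.5 = 34.5
W- = 4 + 6.5 + 10 = 20.5
(Check: W+ + W- = 55 should equal n(n+1)/2 = 55.)
Step 4: Test statistic W = min(W+, W-) = 20.5.
Step 5: Ties in |d|, so use the tie-corrected normal approximation.
        E[W] = n(n+1)/4 = 10*11/4 = 27.5.
        Tie groups: |d|=1 (t=2), |d|=2 (t=3), |d|=4 (t=2), |d|=5 (t=2); sum(t^3 - t) = 42.
        Var[W] = n(n+1)(2n+1)/24 - sum(t^3-t)/48 = 2310/24 - 42/48 = 95.375.
        z = (W - E[W]) / sqrt(Var[W]) = (20.5 - 27.5) / 9.7660 = -0.7168.
        Two-sided p = 2*Phi(z) = 0.473515.
Step 6: alpha = 0.05. fail to reject H0.

W+ = 34.5, W- = 20.5, W = min = 20.5, p = 0.473515, fail to reject H0.


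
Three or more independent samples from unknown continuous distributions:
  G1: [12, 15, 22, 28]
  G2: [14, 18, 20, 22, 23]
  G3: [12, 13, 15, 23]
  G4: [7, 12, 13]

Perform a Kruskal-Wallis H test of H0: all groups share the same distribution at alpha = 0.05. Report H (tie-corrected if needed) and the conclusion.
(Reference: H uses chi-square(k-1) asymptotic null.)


Step 1: Combine all N = 16 observations and assign midranks.
sorted (value, group, rank): (7,G4,1), (12,G1,3), (12,G3,3), (12,G4,3), (13,G3,5.5), (13,G4,5.5), (14,G2,7), (15,G1,8.5), (15,G3,8.5), (18,G2,10), (20,G2,11), (22,G1,12.5), (22,G2,12.5), (23,G2,14.5), (23,G3,14.5), (28,G1,16)
Step 2: Sum ranks within each group.
R_1 = 40 (n_1 = 4)
R_2 = 55 (n_2 = 5)
R_3 = 31.5 (n_3 = 4)
R_4 = 9.5 (n_4 = 3)
Step 3: H = 12/(N(N+1)) * sum(R_i^2/n_i) - 3(N+1)
     = 12/(16*17) * (40^2/4 + 55^2/5 + 31.5^2/4 + 9.5^2/3) - 3*17
     = 0.044118 * 1283.15 - 51
     = 5.609375.
Step 4: Ties present; correction factor C = 1 - 48/(16^3 - 16) = 0.988235. Corrected H = 5.609375 / 0.988235 = 5.676153.
Step 5: Under H0, H ~ chi^2(3); p-value = 0.128474.
Step 6: alpha = 0.05. fail to reject H0.

H = 5.6762, df = 3, p = 0.128474, fail to reject H0.


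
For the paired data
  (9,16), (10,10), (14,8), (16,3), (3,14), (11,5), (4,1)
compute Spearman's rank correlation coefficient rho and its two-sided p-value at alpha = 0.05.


Step 1: Rank x and y separately (midranks; no ties here).
rank(x): 9->3, 10->4, 14->6, 16->7, 3->1, 11->5, 4->2
rank(y): 16->7, 10->5, 8->4, 3->2, 14->6, 5->3, 1->1
Step 2: d_i = R_x(i) - R_y(i); compute d_i^2.
  (3-7)^2=16, (4-5)^2=1, (6-4)^2=4, (7-2)^2=25, (1-6)^2=25, (5-3)^2=4, (2-1)^2=1
sum(d^2) = 76.
Step 3: rho = 1 - 6*76 / (7*(7^2 - 1)) = 1 - 456/336 = -0.357143.
Step 4: Under H0, t = rho * sqrt((n-2)/(1-rho^2)) = -0.8550 ~ t(5).
Step 5: Two-sided p-value from the t-distribution with 5 df = 0.431611.
Step 6: alpha = 0.05. fail to reject H0.

rho = -0.3571, p = 0.431611, fail to reject H0 at alpha = 0.05.


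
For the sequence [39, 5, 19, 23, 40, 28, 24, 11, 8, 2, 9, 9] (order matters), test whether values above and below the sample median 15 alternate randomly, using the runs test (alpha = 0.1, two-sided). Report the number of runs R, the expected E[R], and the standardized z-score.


Step 1: Compute median = 15; label A = above, B = below.
Labels in order: ABAAAAABBBBB  (n_A = 6, n_B = 6)
Step 2: Count runs R = 4.
Step 3: Under H0 (random ordering), E[R] = 2*n_A*n_B/(n_A+n_B) + 1 = 2*6*6/12 + 1 = 7.0000.
        Var[R] = 2*n_A*n_B*(2*n_A*n_B - n_A - n_B) / ((n_A+n_B)^2 * (n_A+n_B-1)) = 4320/1584 = 2.7273.
        SD[R] = 1.6514.
Step 4: Continuity-corrected z = (R + 0.5 - E[R]) / SD[R] = (4 + 0.5 - 7.0000) / 1.6514 = -1.5138.
Step 5: Two-sided p-value via normal approximation = 2*(1 - Phi(|z|)) = 0.130070.
Step 6: alpha = 0.1. fail to reject H0.

R = 4, z = -1.5138, p = 0.130070, fail to reject H0.


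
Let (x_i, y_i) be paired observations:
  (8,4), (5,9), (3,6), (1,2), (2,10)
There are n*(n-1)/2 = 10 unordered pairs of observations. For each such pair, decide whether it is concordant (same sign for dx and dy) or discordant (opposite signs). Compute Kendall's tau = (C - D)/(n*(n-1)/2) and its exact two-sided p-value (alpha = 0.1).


Step 1: Enumerate the 10 unordered pairs (i,j) with i<j and classify each by sign(x_j-x_i) * sign(y_j-y_i).
  (1,2):dx=-3,dy=+5->D; (1,3):dx=-5,dy=+2->D; (1,4):dx=-7,dy=-2->C; (1,5):dx=-6,dy=+6->D
  (2,3):dx=-2,dy=-3->C; (2,4):dx=-4,dy=-7->C; (2,5):dx=-3,dy=+1->D; (3,4):dx=-2,dy=-4->C
  (3,5):dx=-1,dy=+4->D; (4,5):dx=+1,dy=+8->C
Step 2: C = 5, D = 5, total pairs = 10.
Step 3: tau = (C - D)/(n(n-1)/2) = (5 - 5)/10 = 0.000000.
Step 4: Exact two-sided p-value (enumerate n! = 120 permutations of y under H0): p = 1.000000.
Step 5: alpha = 0.1. fail to reject H0.

tau_b = 0.0000 (C=5, D=5), p = 1.000000, fail to reject H0.


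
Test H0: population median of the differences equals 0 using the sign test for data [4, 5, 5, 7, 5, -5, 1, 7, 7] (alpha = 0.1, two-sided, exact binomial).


Step 1: Discard zero differences. Original n = 9; n_eff = number of nonzero differences = 9.
Nonzero differences (with sign): +4, +5, +5, +7, +5, -5, +1, +7, +7
Step 2: Count signs: positive = 8, negative = 1.
Step 3: Under H0: P(positive) = 0.5, so the number of positives S ~ Bin(9, 0.5).
Step 4: Two-sided exact p-value = sum of Bin(9,0.5) probabilities at or below the observed probability = 0.039062.
Step 5: alpha = 0.1. reject H0.

n_eff = 9, pos = 8, neg = 1, p = 0.039062, reject H0.


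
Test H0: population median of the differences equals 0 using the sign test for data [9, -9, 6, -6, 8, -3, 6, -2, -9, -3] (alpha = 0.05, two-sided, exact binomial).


Step 1: Discard zero differences. Original n = 10; n_eff = number of nonzero differences = 10.
Nonzero differences (with sign): +9, -9, +6, -6, +8, -3, +6, -2, -9, -3
Step 2: Count signs: positive = 4, negative = 6.
Step 3: Under H0: P(positive) = 0.5, so the number of positives S ~ Bin(10, 0.5).
Step 4: Two-sided exact p-value = sum of Bin(10,0.5) probabilities at or below the observed probability = 0.753906.
Step 5: alpha = 0.05. fail to reject H0.

n_eff = 10, pos = 4, neg = 6, p = 0.753906, fail to reject H0.


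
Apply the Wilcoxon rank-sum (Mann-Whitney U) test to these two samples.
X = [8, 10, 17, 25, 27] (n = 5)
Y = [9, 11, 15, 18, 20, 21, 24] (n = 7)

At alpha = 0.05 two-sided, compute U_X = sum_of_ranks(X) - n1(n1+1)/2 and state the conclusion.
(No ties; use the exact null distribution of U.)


Step 1: Combine and sort all 12 observations; assign midranks.
sorted (value, group): (8,X), (9,Y), (10,X), (11,Y), (15,Y), (17,X), (18,Y), (20,Y), (21,Y), (24,Y), (25,X), (27,X)
ranks: 8->1, 9->2, 10->3, 11->4, 15->5, 17->6, 18->7, 20->8, 21->9, 24->10, 25->11, 27->12
Step 2: Rank sum for X: R1 = 1 + 3 + 6 + 11 + 12 = 33.
Step 3: U_X = R1 - n1(n1+1)/2 = 33 - 5*6/2 = 33 - 15 = 18.
       U_Y = n1*n2 - U_X = 35 - 18 = 17.
Step 4: No ties, so the exact null distribution of U (based on enumerating the C(12,5) = 792 equally likely rank assignments) gives the two-sided p-value.
Step 5: p-value = 1.000000; compare to alpha = 0.05. fail to reject H0.

U_X = 18, p = 1.000000, fail to reject H0 at alpha = 0.05.


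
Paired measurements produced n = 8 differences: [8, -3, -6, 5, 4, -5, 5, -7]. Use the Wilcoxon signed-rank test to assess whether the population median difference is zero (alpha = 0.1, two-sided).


Step 1: Drop any zero differences (none here) and take |d_i|.
|d| = [8, 3, 6, 5, 4, 5, 5, 7]
Step 2: Midrank |d_i| (ties get averaged ranks).
ranks: |8|->8, |3|->1, |6|->6, |5|->4, |4|->2, |5|->4, |5|->4, |7|->7
Step 3: Attach original signs; sum ranks with positive sign and with negative sign.
W+ = 8 + 4 + 2 + 4 = 18
W- = 1 + 6 + 4 + 7 = 18
(Check: W+ + W- = 36 should equal n(n+1)/2 = 36.)
Step 4: Test statistic W = min(W+, W-) = 18.
Step 5: Ties in |d|, so use the tie-corrected normal approximation.
        E[W] = n(n+1)/4 = 8*9/4 = 18.
        Tie groups: |d|=5 (t=3); sum(t^3 - t) = 24.
        Var[W] = n(n+1)(2n+1)/24 - sum(t^3-t)/48 = 1224/24 - 24/48 = 50.5.
        z = (W - E[W]) / sqrt(Var[W]) = (18 - 18) / 7.1063 = 0.0000.
        Two-sided p = 2*Phi(z) = 1.000000.
Step 6: alpha = 0.1. fail to reject H0.

W+ = 18, W- = 18, W = min = 18, p = 1.000000, fail to reject H0.


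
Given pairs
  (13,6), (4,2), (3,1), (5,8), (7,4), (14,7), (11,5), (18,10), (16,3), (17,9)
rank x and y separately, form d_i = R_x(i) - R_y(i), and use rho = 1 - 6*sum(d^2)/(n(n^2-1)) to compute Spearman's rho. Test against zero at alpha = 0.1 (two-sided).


Step 1: Rank x and y separately (midranks; no ties here).
rank(x): 13->6, 4->2, 3->1, 5->3, 7->4, 14->7, 11->5, 18->10, 16->8, 17->9
rank(y): 6->6, 2->2, 1->1, 8->8, 4->4, 7->7, 5->5, 10->10, 3->3, 9->9
Step 2: d_i = R_x(i) - R_y(i); compute d_i^2.
  (6-6)^2=0, (2-2)^2=0, (1-1)^2=0, (3-8)^2=25, (4-4)^2=0, (7-7)^2=0, (5-5)^2=0, (10-10)^2=0, (8-3)^2=25, (9-9)^2=0
sum(d^2) = 50.
Step 3: rho = 1 - 6*50 / (10*(10^2 - 1)) = 1 - 300/990 = 0.696970.
Step 4: Under H0, t = rho * sqrt((n-2)/(1-rho^2)) = 2.7490 ~ t(8).
Step 5: Two-sided p-value from the t-distribution with 8 df = 0.025097.
Step 6: alpha = 0.1. reject H0.

rho = 0.6970, p = 0.025097, reject H0 at alpha = 0.1.


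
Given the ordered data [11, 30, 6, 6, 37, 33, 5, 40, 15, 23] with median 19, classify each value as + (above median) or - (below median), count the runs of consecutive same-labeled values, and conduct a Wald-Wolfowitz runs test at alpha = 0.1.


Step 1: Compute median = 19; label A = above, B = below.
Labels in order: BABBAABABA  (n_A = 5, n_B = 5)
Step 2: Count runs R = 8.
Step 3: Under H0 (random ordering), E[R] = 2*n_A*n_B/(n_A+n_B) + 1 = 2*5*5/10 + 1 = 6.0000.
        Var[R] = 2*n_A*n_B*(2*n_A*n_B - n_A - n_B) / ((n_A+n_B)^2 * (n_A+n_B-1)) = 2000/900 = 2.2222.
        SD[R] = 1.4907.
Step 4: Continuity-corrected z = (R - 0.5 - E[R]) / SD[R] = (8 - 0.5 - 6.0000) / 1.4907 = 1.0062.
Step 5: Two-sided p-value via normal approximation = 2*(1 - Phi(|z|)) = 0.314305.
Step 6: alpha = 0.1. fail to reject H0.

R = 8, z = 1.0062, p = 0.314305, fail to reject H0.


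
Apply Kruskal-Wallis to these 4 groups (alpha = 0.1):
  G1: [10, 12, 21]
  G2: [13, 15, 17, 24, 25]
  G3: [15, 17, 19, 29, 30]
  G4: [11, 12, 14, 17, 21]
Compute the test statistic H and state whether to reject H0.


Step 1: Combine all N = 18 observations and assign midranks.
sorted (value, group, rank): (10,G1,1), (11,G4,2), (12,G1,3.5), (12,G4,3.5), (13,G2,5), (14,G4,6), (15,G2,7.5), (15,G3,7.5), (17,G2,10), (17,G3,10), (17,G4,10), (19,G3,12), (21,G1,13.5), (21,G4,13.5), (24,G2,15), (25,G2,16), (29,G3,17), (30,G3,18)
Step 2: Sum ranks within each group.
R_1 = 18 (n_1 = 3)
R_2 = 53.5 (n_2 = 5)
R_3 = 64.5 (n_3 = 5)
R_4 = 35 (n_4 = 5)
Step 3: H = 12/(N(N+1)) * sum(R_i^2/n_i) - 3(N+1)
     = 12/(18*19) * (18^2/3 + 53.5^2/5 + 64.5^2/5 + 35^2/5) - 3*19
     = 0.035088 * 1757.5 - 57
     = 4.666667.
Step 4: Ties present; correction factor C = 1 - 42/(18^3 - 18) = 0.992776. Corrected H = 4.666667 / 0.992776 = 4.700624.
Step 5: Under H0, H ~ chi^2(3); p-value = 0.195078.
Step 6: alpha = 0.1. fail to reject H0.

H = 4.7006, df = 3, p = 0.195078, fail to reject H0.


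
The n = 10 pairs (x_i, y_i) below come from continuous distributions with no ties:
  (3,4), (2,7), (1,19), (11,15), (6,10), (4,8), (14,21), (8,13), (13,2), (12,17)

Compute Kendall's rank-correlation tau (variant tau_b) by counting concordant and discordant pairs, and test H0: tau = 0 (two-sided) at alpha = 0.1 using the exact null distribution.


Step 1: Enumerate the 45 unordered pairs (i,j) with i<j and classify each by sign(x_j-x_i) * sign(y_j-y_i).
  (1,2):dx=-1,dy=+3->D; (1,3):dx=-2,dy=+15->D; (1,4):dx=+8,dy=+11->C; (1,5):dx=+3,dy=+6->C
  (1,6):dx=+1,dy=+4->C; (1,7):dx=+11,dy=+17->C; (1,8):dx=+5,dy=+9->C; (1,9):dx=+10,dy=-2->D
  (1,10):dx=+9,dy=+13->C; (2,3):dx=-1,dy=+12->D; (2,4):dx=+9,dy=+8->C; (2,5):dx=+4,dy=+3->C
  (2,6):dx=+2,dy=+1->C; (2,7):dx=+12,dy=+14->C; (2,8):dx=+6,dy=+6->C; (2,9):dx=+11,dy=-5->D
  (2,10):dx=+10,dy=+10->C; (3,4):dx=+10,dy=-4->D; (3,5):dx=+5,dy=-9->D; (3,6):dx=+3,dy=-11->D
  (3,7):dx=+13,dy=+2->C; (3,8):dx=+7,dy=-6->D; (3,9):dx=+12,dy=-17->D; (3,10):dx=+11,dy=-2->D
  (4,5):dx=-5,dy=-5->C; (4,6):dx=-7,dy=-7->C; (4,7):dx=+3,dy=+6->C; (4,8):dx=-3,dy=-2->C
  (4,9):dx=+2,dy=-13->D; (4,10):dx=+1,dy=+2->C; (5,6):dx=-2,dy=-2->C; (5,7):dx=+8,dy=+11->C
  (5,8):dx=+2,dy=+3->C; (5,9):dx=+7,dy=-8->D; (5,10):dx=+6,dy=+7->C; (6,7):dx=+10,dy=+13->C
  (6,8):dx=+4,dy=+5->C; (6,9):dx=+9,dy=-6->D; (6,10):dx=+8,dy=+9->C; (7,8):dx=-6,dy=-8->C
  (7,9):dx=-1,dy=-19->C; (7,10):dx=-2,dy=-4->C; (8,9):dx=+5,dy=-11->D; (8,10):dx=+4,dy=+4->C
  (9,10):dx=-1,dy=+15->D
Step 2: C = 29, D = 16, total pairs = 45.
Step 3: tau = (C - D)/(n(n-1)/2) = (29 - 16)/45 = 0.288889.
Step 4: Exact two-sided p-value (enumerate n! = 3628800 permutations of y under H0): p = 0.291248.
Step 5: alpha = 0.1. fail to reject H0.

tau_b = 0.2889 (C=29, D=16), p = 0.291248, fail to reject H0.


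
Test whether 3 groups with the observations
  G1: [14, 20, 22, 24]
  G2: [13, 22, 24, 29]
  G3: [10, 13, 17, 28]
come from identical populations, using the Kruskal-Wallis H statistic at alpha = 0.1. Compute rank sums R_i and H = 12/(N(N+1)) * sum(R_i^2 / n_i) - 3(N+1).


Step 1: Combine all N = 12 observations and assign midranks.
sorted (value, group, rank): (10,G3,1), (13,G2,2.5), (13,G3,2.5), (14,G1,4), (17,G3,5), (20,G1,6), (22,G1,7.5), (22,G2,7.5), (24,G1,9.5), (24,G2,9.5), (28,G3,11), (29,G2,12)
Step 2: Sum ranks within each group.
R_1 = 27 (n_1 = 4)
R_2 = 31.5 (n_2 = 4)
R_3 = 19.5 (n_3 = 4)
Step 3: H = 12/(N(N+1)) * sum(R_i^2/n_i) - 3(N+1)
     = 12/(12*13) * (27^2/4 + 31.5^2/4 + 19.5^2/4) - 3*13
     = 0.076923 * 525.375 - 39
     = 1.413462.
Step 4: Ties present; correction factor C = 1 - 18/(12^3 - 12) = 0.989510. Corrected H = 1.413462 / 0.989510 = 1.428445.
Step 5: Under H0, H ~ chi^2(2); p-value = 0.489573.
Step 6: alpha = 0.1. fail to reject H0.

H = 1.4284, df = 2, p = 0.489573, fail to reject H0.


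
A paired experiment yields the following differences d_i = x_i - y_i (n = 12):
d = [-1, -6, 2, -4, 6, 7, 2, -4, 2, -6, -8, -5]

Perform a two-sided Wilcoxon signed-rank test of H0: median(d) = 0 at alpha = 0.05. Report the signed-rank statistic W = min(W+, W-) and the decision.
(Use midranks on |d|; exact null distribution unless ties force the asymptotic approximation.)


Step 1: Drop any zero differences (none here) and take |d_i|.
|d| = [1, 6, 2, 4, 6, 7, 2, 4, 2, 6, 8, 5]
Step 2: Midrank |d_i| (ties get averaged ranks).
ranks: |1|->1, |6|->9, |2|->3, |4|->5.5, |6|->9, |7|->11, |2|->3, |4|->5.5, |2|->3, |6|->9, |8|->12, |5|->7
Step 3: Attach original signs; sum ranks with positive sign and with negative sign.
W+ = 3 + 9 + 11 + 3 + 3 = 29
W- = 1 + 9 + 5.5 + 5.5 + 9 + 12 + 7 = 49
(Check: W+ + W- = 78 should equal n(n+1)/2 = 78.)
Step 4: Test statistic W = min(W+, W-) = 29.
Step 5: Ties in |d|, so use the tie-corrected normal approximation.
        E[W] = n(n+1)/4 = 12*13/4 = 39.
        Tie groups: |d|=2 (t=3), |d|=4 (t=2), |d|=6 (t=3); sum(t^3 - t) = 54.
        Var[W] = n(n+1)(2n+1)/24 - sum(t^3-t)/48 = 3900/24 - 54/48 = 161.375.
        z = (W - E[W]) / sqrt(Var[W]) = (29 - 39) / 12.7033 = -0.7872.
        Two-sided p = 2*Phi(z) = 0.431168.
Step 6: alpha = 0.05. fail to reject H0.

W+ = 29, W- = 49, W = min = 29, p = 0.431168, fail to reject H0.


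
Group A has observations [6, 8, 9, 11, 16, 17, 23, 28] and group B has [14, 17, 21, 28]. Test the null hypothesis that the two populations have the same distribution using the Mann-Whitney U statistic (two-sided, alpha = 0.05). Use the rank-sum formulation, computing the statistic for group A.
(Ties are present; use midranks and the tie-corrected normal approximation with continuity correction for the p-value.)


Step 1: Combine and sort all 12 observations; assign midranks.
sorted (value, group): (6,X), (8,X), (9,X), (11,X), (14,Y), (16,X), (17,X), (17,Y), (21,Y), (23,X), (28,X), (28,Y)
ranks: 6->1, 8->2, 9->3, 11->4, 14->5, 16->6, 17->7.5, 17->7.5, 21->9, 23->10, 28->11.5, 28->11.5
Step 2: Rank sum for X: R1 = 1 + 2 + 3 + 4 + 6 + 7.5 + 10 + 11.5 = 45.
Step 3: U_X = R1 - n1(n1+1)/2 = 45 - 8*9/2 = 45 - 36 = 9.
       U_Y = n1*n2 - U_X = 32 - 9 = 23.
Step 4: Ties are present, so use the tie-corrected normal approximation (with continuity correction) for the p-value.
Step 5: p-value = 0.267926; compare to alpha = 0.05. fail to reject H0.

U_X = 9, p = 0.267926, fail to reject H0 at alpha = 0.05.


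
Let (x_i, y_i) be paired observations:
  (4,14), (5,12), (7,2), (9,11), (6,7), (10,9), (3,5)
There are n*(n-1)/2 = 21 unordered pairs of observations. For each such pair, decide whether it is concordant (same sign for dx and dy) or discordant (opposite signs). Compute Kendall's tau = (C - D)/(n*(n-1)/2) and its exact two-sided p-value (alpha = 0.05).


Step 1: Enumerate the 21 unordered pairs (i,j) with i<j and classify each by sign(x_j-x_i) * sign(y_j-y_i).
  (1,2):dx=+1,dy=-2->D; (1,3):dx=+3,dy=-12->D; (1,4):dx=+5,dy=-3->D; (1,5):dx=+2,dy=-7->D
  (1,6):dx=+6,dy=-5->D; (1,7):dx=-1,dy=-9->C; (2,3):dx=+2,dy=-10->D; (2,4):dx=+4,dy=-1->D
  (2,5):dx=+1,dy=-5->D; (2,6):dx=+5,dy=-3->D; (2,7):dx=-2,dy=-7->C; (3,4):dx=+2,dy=+9->C
  (3,5):dx=-1,dy=+5->D; (3,6):dx=+3,dy=+7->C; (3,7):dx=-4,dy=+3->D; (4,5):dx=-3,dy=-4->C
  (4,6):dx=+1,dy=-2->D; (4,7):dx=-6,dy=-6->C; (5,6):dx=+4,dy=+2->C; (5,7):dx=-3,dy=-2->C
  (6,7):dx=-7,dy=-4->C
Step 2: C = 9, D = 12, total pairs = 21.
Step 3: tau = (C - D)/(n(n-1)/2) = (9 - 12)/21 = -0.142857.
Step 4: Exact two-sided p-value (enumerate n! = 5040 permutations of y under H0): p = 0.772619.
Step 5: alpha = 0.05. fail to reject H0.

tau_b = -0.1429 (C=9, D=12), p = 0.772619, fail to reject H0.


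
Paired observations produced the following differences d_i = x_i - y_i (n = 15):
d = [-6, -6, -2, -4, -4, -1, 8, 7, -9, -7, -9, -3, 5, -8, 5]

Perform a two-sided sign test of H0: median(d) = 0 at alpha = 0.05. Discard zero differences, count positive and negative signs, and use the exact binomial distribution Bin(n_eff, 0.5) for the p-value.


Step 1: Discard zero differences. Original n = 15; n_eff = number of nonzero differences = 15.
Nonzero differences (with sign): -6, -6, -2, -4, -4, -1, +8, +7, -9, -7, -9, -3, +5, -8, +5
Step 2: Count signs: positive = 4, negative = 11.
Step 3: Under H0: P(positive) = 0.5, so the number of positives S ~ Bin(15, 0.5).
Step 4: Two-sided exact p-value = sum of Bin(15,0.5) probabilities at or below the observed probability = 0.118469.
Step 5: alpha = 0.05. fail to reject H0.

n_eff = 15, pos = 4, neg = 11, p = 0.118469, fail to reject H0.


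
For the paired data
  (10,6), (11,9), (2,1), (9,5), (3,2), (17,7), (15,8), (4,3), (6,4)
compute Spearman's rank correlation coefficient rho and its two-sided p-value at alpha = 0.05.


Step 1: Rank x and y separately (midranks; no ties here).
rank(x): 10->6, 11->7, 2->1, 9->5, 3->2, 17->9, 15->8, 4->3, 6->4
rank(y): 6->6, 9->9, 1->1, 5->5, 2->2, 7->7, 8->8, 3->3, 4->4
Step 2: d_i = R_x(i) - R_y(i); compute d_i^2.
  (6-6)^2=0, (7-9)^2=4, (1-1)^2=0, (5-5)^2=0, (2-2)^2=0, (9-7)^2=4, (8-8)^2=0, (3-3)^2=0, (4-4)^2=0
sum(d^2) = 8.
Step 3: rho = 1 - 6*8 / (9*(9^2 - 1)) = 1 - 48/720 = 0.933333.
Step 4: Under H0, t = rho * sqrt((n-2)/(1-rho^2)) = 6.8783 ~ t(7).
Step 5: Two-sided p-value from the t-distribution with 7 df = 0.000236.
Step 6: alpha = 0.05. reject H0.

rho = 0.9333, p = 0.000236, reject H0 at alpha = 0.05.


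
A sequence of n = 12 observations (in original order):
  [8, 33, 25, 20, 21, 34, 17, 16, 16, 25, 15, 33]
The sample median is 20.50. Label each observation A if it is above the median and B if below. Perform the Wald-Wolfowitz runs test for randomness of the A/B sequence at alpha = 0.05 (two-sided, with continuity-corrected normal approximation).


Step 1: Compute median = 20.50; label A = above, B = below.
Labels in order: BAABAABBBABA  (n_A = 6, n_B = 6)
Step 2: Count runs R = 8.
Step 3: Under H0 (random ordering), E[R] = 2*n_A*n_B/(n_A+n_B) + 1 = 2*6*6/12 + 1 = 7.0000.
        Var[R] = 2*n_A*n_B*(2*n_A*n_B - n_A - n_B) / ((n_A+n_B)^2 * (n_A+n_B-1)) = 4320/1584 = 2.7273.
        SD[R] = 1.6514.
Step 4: Continuity-corrected z = (R - 0.5 - E[R]) / SD[R] = (8 - 0.5 - 7.0000) / 1.6514 = 0.3028.
Step 5: Two-sided p-value via normal approximation = 2*(1 - Phi(|z|)) = 0.762069.
Step 6: alpha = 0.05. fail to reject H0.

R = 8, z = 0.3028, p = 0.762069, fail to reject H0.


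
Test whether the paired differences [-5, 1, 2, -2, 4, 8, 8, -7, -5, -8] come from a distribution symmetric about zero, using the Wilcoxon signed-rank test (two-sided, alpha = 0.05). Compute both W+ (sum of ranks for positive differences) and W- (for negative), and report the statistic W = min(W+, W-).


Step 1: Drop any zero differences (none here) and take |d_i|.
|d| = [5, 1, 2, 2, 4, 8, 8, 7, 5, 8]
Step 2: Midrank |d_i| (ties get averaged ranks).
ranks: |5|->5.5, |1|->1, |2|->2.5, |2|->2.5, |4|->4, |8|->9, |8|->9, |7|->7, |5|->5.5, |8|->9
Step 3: Attach original signs; sum ranks with positive sign and with negative sign.
W+ = 1 + 2.5 + 4 + 9 + 9 = 25.5
W- = 5.5 + 2.5 + 7 + 5.5 + 9 = 29.5
(Check: W+ + W- = 55 should equal n(n+1)/2 = 55.)
Step 4: Test statistic W = min(W+, W-) = 25.5.
Step 5: Ties in |d|, so use the tie-corrected normal approximation.
        E[W] = n(n+1)/4 = 10*11/4 = 27.5.
        Tie groups: |d|=2 (t=2), |d|=5 (t=2), |d|=8 (t=3); sum(t^3 - t) = 36.
        Var[W] = n(n+1)(2n+1)/24 - sum(t^3-t)/48 = 2310/24 - 36/48 = 95.5.
        z = (W - E[W]) / sqrt(Var[W]) = (25.5 - 27.5) / 9.7724 = -0.2047.
        Two-sided p = 2*Phi(z) = 0.837839.
Step 6: alpha = 0.05. fail to reject H0.

W+ = 25.5, W- = 29.5, W = min = 25.5, p = 0.837839, fail to reject H0.


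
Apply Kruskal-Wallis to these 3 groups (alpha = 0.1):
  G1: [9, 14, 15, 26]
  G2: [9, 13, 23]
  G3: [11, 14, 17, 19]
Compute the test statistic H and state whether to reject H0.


Step 1: Combine all N = 11 observations and assign midranks.
sorted (value, group, rank): (9,G1,1.5), (9,G2,1.5), (11,G3,3), (13,G2,4), (14,G1,5.5), (14,G3,5.5), (15,G1,7), (17,G3,8), (19,G3,9), (23,G2,10), (26,G1,11)
Step 2: Sum ranks within each group.
R_1 = 25 (n_1 = 4)
R_2 = 15.5 (n_2 = 3)
R_3 = 25.5 (n_3 = 4)
Step 3: H = 12/(N(N+1)) * sum(R_i^2/n_i) - 3(N+1)
     = 12/(11*12) * (25^2/4 + 15.5^2/3 + 25.5^2/4) - 3*12
     = 0.090909 * 398.896 - 36
     = 0.263258.
Step 4: Ties present; correction factor C = 1 - 12/(11^3 - 11) = 0.990909. Corrected H = 0.263258 / 0.990909 = 0.265673.
Step 5: Under H0, H ~ chi^2(2); p-value = 0.875608.
Step 6: alpha = 0.1. fail to reject H0.

H = 0.2657, df = 2, p = 0.875608, fail to reject H0.


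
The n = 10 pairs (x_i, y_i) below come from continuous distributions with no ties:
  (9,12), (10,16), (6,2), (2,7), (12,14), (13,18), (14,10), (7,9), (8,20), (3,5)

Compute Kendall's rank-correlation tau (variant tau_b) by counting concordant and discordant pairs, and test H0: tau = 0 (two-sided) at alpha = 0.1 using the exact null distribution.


Step 1: Enumerate the 45 unordered pairs (i,j) with i<j and classify each by sign(x_j-x_i) * sign(y_j-y_i).
  (1,2):dx=+1,dy=+4->C; (1,3):dx=-3,dy=-10->C; (1,4):dx=-7,dy=-5->C; (1,5):dx=+3,dy=+2->C
  (1,6):dx=+4,dy=+6->C; (1,7):dx=+5,dy=-2->D; (1,8):dx=-2,dy=-3->C; (1,9):dx=-1,dy=+8->D
  (1,10):dx=-6,dy=-7->C; (2,3):dx=-4,dy=-14->C; (2,4):dx=-8,dy=-9->C; (2,5):dx=+2,dy=-2->D
  (2,6):dx=+3,dy=+2->C; (2,7):dx=+4,dy=-6->D; (2,8):dx=-3,dy=-7->C; (2,9):dx=-2,dy=+4->D
  (2,10):dx=-7,dy=-11->C; (3,4):dx=-4,dy=+5->D; (3,5):dx=+6,dy=+12->C; (3,6):dx=+7,dy=+16->C
  (3,7):dx=+8,dy=+8->C; (3,8):dx=+1,dy=+7->C; (3,9):dx=+2,dy=+18->C; (3,10):dx=-3,dy=+3->D
  (4,5):dx=+10,dy=+7->C; (4,6):dx=+11,dy=+11->C; (4,7):dx=+12,dy=+3->C; (4,8):dx=+5,dy=+2->C
  (4,9):dx=+6,dy=+13->C; (4,10):dx=+1,dy=-2->D; (5,6):dx=+1,dy=+4->C; (5,7):dx=+2,dy=-4->D
  (5,8):dx=-5,dy=-5->C; (5,9):dx=-4,dy=+6->D; (5,10):dx=-9,dy=-9->C; (6,7):dx=+1,dy=-8->D
  (6,8):dx=-6,dy=-9->C; (6,9):dx=-5,dy=+2->D; (6,10):dx=-10,dy=-13->C; (7,8):dx=-7,dy=-1->C
  (7,9):dx=-6,dy=+10->D; (7,10):dx=-11,dy=-5->C; (8,9):dx=+1,dy=+11->C; (8,10):dx=-4,dy=-4->C
  (9,10):dx=-5,dy=-15->C
Step 2: C = 32, D = 13, total pairs = 45.
Step 3: tau = (C - D)/(n(n-1)/2) = (32 - 13)/45 = 0.422222.
Step 4: Exact two-sided p-value (enumerate n! = 3628800 permutations of y under H0): p = 0.108313.
Step 5: alpha = 0.1. fail to reject H0.

tau_b = 0.4222 (C=32, D=13), p = 0.108313, fail to reject H0.


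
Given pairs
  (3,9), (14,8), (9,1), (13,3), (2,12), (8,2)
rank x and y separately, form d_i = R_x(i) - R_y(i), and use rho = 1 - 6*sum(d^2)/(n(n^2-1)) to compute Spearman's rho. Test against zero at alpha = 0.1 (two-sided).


Step 1: Rank x and y separately (midranks; no ties here).
rank(x): 3->2, 14->6, 9->4, 13->5, 2->1, 8->3
rank(y): 9->5, 8->4, 1->1, 3->3, 12->6, 2->2
Step 2: d_i = R_x(i) - R_y(i); compute d_i^2.
  (2-5)^2=9, (6-4)^2=4, (4-1)^2=9, (5-3)^2=4, (1-6)^2=25, (3-2)^2=1
sum(d^2) = 52.
Step 3: rho = 1 - 6*52 / (6*(6^2 - 1)) = 1 - 312/210 = -0.485714.
Step 4: Under H0, t = rho * sqrt((n-2)/(1-rho^2)) = -1.1113 ~ t(4).
Step 5: Two-sided p-value from the t-distribution with 4 df = 0.328723.
Step 6: alpha = 0.1. fail to reject H0.

rho = -0.4857, p = 0.328723, fail to reject H0 at alpha = 0.1.
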